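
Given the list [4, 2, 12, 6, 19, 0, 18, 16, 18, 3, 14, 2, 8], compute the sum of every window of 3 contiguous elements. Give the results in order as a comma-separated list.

18, 20, 37, 25, 37, 34, 52, 37, 35, 19, 24

[4, 2, 12] → sum 18
[2, 12, 6] → sum 20
[12, 6, 19] → sum 37
[6, 19, 0] → sum 25
[19, 0, 18] → sum 37
[0, 18, 16] → sum 34
[18, 16, 18] → sum 52
[16, 18, 3] → sum 37
[18, 3, 14] → sum 35
[3, 14, 2] → sum 19
[14, 2, 8] → sum 24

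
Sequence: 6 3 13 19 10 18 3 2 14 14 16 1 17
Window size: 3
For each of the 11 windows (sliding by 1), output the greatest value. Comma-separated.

6 3 13 → max 13
3 13 19 → max 19
13 19 10 → max 19
19 10 18 → max 19
10 18 3 → max 18
18 3 2 → max 18
3 2 14 → max 14
2 14 14 → max 14
14 14 16 → max 16
14 16 1 → max 16
16 1 17 → max 17

13, 19, 19, 19, 18, 18, 14, 14, 16, 16, 17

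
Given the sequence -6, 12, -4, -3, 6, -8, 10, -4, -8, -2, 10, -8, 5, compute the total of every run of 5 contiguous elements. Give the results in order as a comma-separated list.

5, 3, 1, 1, -4, -12, 6, -12, -3

-6 12 -4 -3 6 → sum 5
12 -4 -3 6 -8 → sum 3
-4 -3 6 -8 10 → sum 1
-3 6 -8 10 -4 → sum 1
6 -8 10 -4 -8 → sum -4
-8 10 -4 -8 -2 → sum -12
10 -4 -8 -2 10 → sum 6
-4 -8 -2 10 -8 → sum -12
-8 -2 10 -8 5 → sum -3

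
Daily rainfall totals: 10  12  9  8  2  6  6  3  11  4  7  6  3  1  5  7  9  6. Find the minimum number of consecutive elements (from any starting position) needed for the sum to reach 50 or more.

7

add 10: running sum 10 < 50
add 12: running sum 22 < 50
add 9: running sum 31 < 50
add 8: running sum 39 < 50
add 2: running sum 41 < 50
add 6: running sum 47 < 50
add 6: shortest ending here [10, 12, 9, 8, 2, 6, 6] sum 53, len 7
add 3: shortest ending here [10, 12, 9, 8, 2, 6, 6, 3] sum 56, len 8
add 11: shortest ending here [12, 9, 8, 2, 6, 6, 3, 11] sum 57, len 8
add 4: shortest ending here [12, 9, 8, 2, 6, 6, 3, 11, 4] sum 61, len 9
add 7: shortest ending here [9, 8, 2, 6, 6, 3, 11, 4, 7] sum 56, len 9
add 6: shortest ending here [8, 2, 6, 6, 3, 11, 4, 7, 6] sum 53, len 9
add 3: shortest ending here [8, 2, 6, 6, 3, 11, 4, 7, 6, 3] sum 56, len 10
add 1: shortest ending here [8, 2, 6, 6, 3, 11, 4, 7, 6, 3, 1] sum 57, len 11
add 5: shortest ending here [6, 6, 3, 11, 4, 7, 6, 3, 1, 5] sum 52, len 10
add 7: shortest ending here [6, 3, 11, 4, 7, 6, 3, 1, 5, 7] sum 53, len 10
add 9: shortest ending here [11, 4, 7, 6, 3, 1, 5, 7, 9] sum 53, len 9
add 6: shortest ending here [11, 4, 7, 6, 3, 1, 5, 7, 9, 6] sum 59, len 10
Shortest qualifying length: 7.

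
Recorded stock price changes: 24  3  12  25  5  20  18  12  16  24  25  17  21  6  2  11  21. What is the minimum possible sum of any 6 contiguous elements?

78

(24, 3, 12, 25, 5, 20) → sum 89
(3, 12, 25, 5, 20, 18) → sum 83
(12, 25, 5, 20, 18, 12) → sum 92
(25, 5, 20, 18, 12, 16) → sum 96
(5, 20, 18, 12, 16, 24) → sum 95
(20, 18, 12, 16, 24, 25) → sum 115
(18, 12, 16, 24, 25, 17) → sum 112
(12, 16, 24, 25, 17, 21) → sum 115
(16, 24, 25, 17, 21, 6) → sum 109
(24, 25, 17, 21, 6, 2) → sum 95
(25, 17, 21, 6, 2, 11) → sum 82
(17, 21, 6, 2, 11, 21) → sum 78
Minimum of these is 78.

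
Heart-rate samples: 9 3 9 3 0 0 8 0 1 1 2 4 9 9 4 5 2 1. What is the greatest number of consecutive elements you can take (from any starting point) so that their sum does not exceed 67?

17

Extend to the right; shrink from the left whenever the sum exceeds 67:
→ 9: sum 9, len 1
→ 3: sum 12, len 2
→ 9: sum 21, len 3
→ 3: sum 24, len 4
→ 0: sum 24, len 5
→ 0: sum 24, len 6
→ 8: sum 32, len 7
→ 0: sum 32, len 8
→ 1: sum 33, len 9
→ 1: sum 34, len 10
→ 2: sum 36, len 11
→ 4: sum 40, len 12
→ 9: sum 49, len 13
→ 9: sum 58, len 14
→ 4: sum 62, len 15
→ 5: sum 67, len 16
→ 2 (dropped 9): sum 60, len 16
→ 1: sum 61, len 17
Longest length seen: 17.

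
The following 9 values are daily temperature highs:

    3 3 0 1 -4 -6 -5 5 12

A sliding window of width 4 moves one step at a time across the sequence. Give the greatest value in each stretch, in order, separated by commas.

3, 3, 1, 1, 5, 12

3 3 0 1 → max 3
3 0 1 -4 → max 3
0 1 -4 -6 → max 1
1 -4 -6 -5 → max 1
-4 -6 -5 5 → max 5
-6 -5 5 12 → max 12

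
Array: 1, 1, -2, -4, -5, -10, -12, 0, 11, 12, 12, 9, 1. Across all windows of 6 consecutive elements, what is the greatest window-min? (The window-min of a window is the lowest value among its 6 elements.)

0

1 1 -2 -4 -5 -10 → min -10
1 -2 -4 -5 -10 -12 → min -12
-2 -4 -5 -10 -12 0 → min -12
-4 -5 -10 -12 0 11 → min -12
-5 -10 -12 0 11 12 → min -12
-10 -12 0 11 12 12 → min -12
-12 0 11 12 12 9 → min -12
0 11 12 12 9 1 → min 0
Greatest of these is 0.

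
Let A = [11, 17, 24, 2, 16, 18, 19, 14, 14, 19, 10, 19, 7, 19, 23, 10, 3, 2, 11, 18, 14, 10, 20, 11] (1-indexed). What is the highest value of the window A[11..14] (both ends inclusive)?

19

Elements at indices 11..14: 10, 19, 7, 19
max(10, 19, 7, 19) = 19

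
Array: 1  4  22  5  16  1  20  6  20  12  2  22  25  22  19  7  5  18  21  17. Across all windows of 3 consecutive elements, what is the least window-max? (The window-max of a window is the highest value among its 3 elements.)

Window maxs for each of the 18 positions:
[1, 4, 22] → max 22
[4, 22, 5] → max 22
[22, 5, 16] → max 22
[5, 16, 1] → max 16
[16, 1, 20] → max 20
[1, 20, 6] → max 20
[20, 6, 20] → max 20
[6, 20, 12] → max 20
[20, 12, 2] → max 20
[12, 2, 22] → max 22
[2, 22, 25] → max 25
[22, 25, 22] → max 25
[25, 22, 19] → max 25
[22, 19, 7] → max 22
[19, 7, 5] → max 19
[7, 5, 18] → max 18
[5, 18, 21] → max 21
[18, 21, 17] → max 21
Least of these is 16.

16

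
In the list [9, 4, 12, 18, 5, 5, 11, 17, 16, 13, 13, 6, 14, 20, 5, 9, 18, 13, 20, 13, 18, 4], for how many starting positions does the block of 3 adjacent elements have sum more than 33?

[9, 4, 12] → sum 25
[4, 12, 18] → sum 34  > 33 ✓
[12, 18, 5] → sum 35  > 33 ✓
[18, 5, 5] → sum 28
[5, 5, 11] → sum 21
[5, 11, 17] → sum 33
[11, 17, 16] → sum 44  > 33 ✓
[17, 16, 13] → sum 46  > 33 ✓
[16, 13, 13] → sum 42  > 33 ✓
[13, 13, 6] → sum 32
[13, 6, 14] → sum 33
[6, 14, 20] → sum 40  > 33 ✓
[14, 20, 5] → sum 39  > 33 ✓
[20, 5, 9] → sum 34  > 33 ✓
[5, 9, 18] → sum 32
[9, 18, 13] → sum 40  > 33 ✓
[18, 13, 20] → sum 51  > 33 ✓
[13, 20, 13] → sum 46  > 33 ✓
[20, 13, 18] → sum 51  > 33 ✓
[13, 18, 4] → sum 35  > 33 ✓
13 windows satisfy the condition.

13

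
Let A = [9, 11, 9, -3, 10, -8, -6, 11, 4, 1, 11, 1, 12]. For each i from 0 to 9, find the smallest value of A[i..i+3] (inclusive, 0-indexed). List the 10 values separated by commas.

-3, -3, -8, -8, -8, -8, -6, 1, 1, 1

Sliding a size-4 window across the 13 values:
(9, 11, 9, -3) → min -3
(11, 9, -3, 10) → min -3
(9, -3, 10, -8) → min -8
(-3, 10, -8, -6) → min -8
(10, -8, -6, 11) → min -8
(-8, -6, 11, 4) → min -8
(-6, 11, 4, 1) → min -6
(11, 4, 1, 11) → min 1
(4, 1, 11, 1) → min 1
(1, 11, 1, 12) → min 1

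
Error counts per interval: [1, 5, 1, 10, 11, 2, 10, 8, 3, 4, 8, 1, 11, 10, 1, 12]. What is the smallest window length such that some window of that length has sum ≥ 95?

15

Extend right; whenever the sum reaches 95, record the length and shrink from the left:
add 1: running sum 1 < 95
add 5: running sum 6 < 95
add 1: running sum 7 < 95
add 10: running sum 17 < 95
add 11: running sum 28 < 95
add 2: running sum 30 < 95
add 10: running sum 40 < 95
add 8: running sum 48 < 95
add 3: running sum 51 < 95
add 4: running sum 55 < 95
add 8: running sum 63 < 95
add 1: running sum 64 < 95
add 11: running sum 75 < 95
add 10: running sum 85 < 95
add 1: running sum 86 < 95
end 15: [5, 1, 10, 11, 2, 10, 8, 3, 4, 8, 1, 11, 10, 1, 12] sum 97, len 15
Shortest qualifying length: 15.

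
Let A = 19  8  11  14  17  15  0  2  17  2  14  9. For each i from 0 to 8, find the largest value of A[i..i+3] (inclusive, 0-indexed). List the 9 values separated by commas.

[19, 8, 11, 14] → max 19
[8, 11, 14, 17] → max 17
[11, 14, 17, 15] → max 17
[14, 17, 15, 0] → max 17
[17, 15, 0, 2] → max 17
[15, 0, 2, 17] → max 17
[0, 2, 17, 2] → max 17
[2, 17, 2, 14] → max 17
[17, 2, 14, 9] → max 17

19, 17, 17, 17, 17, 17, 17, 17, 17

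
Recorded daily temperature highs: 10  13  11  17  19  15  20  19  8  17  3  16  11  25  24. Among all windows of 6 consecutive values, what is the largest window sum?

[10, 13, 11, 17, 19, 15] → sum 85
[13, 11, 17, 19, 15, 20] → sum 95
[11, 17, 19, 15, 20, 19] → sum 101
[17, 19, 15, 20, 19, 8] → sum 98
[19, 15, 20, 19, 8, 17] → sum 98
[15, 20, 19, 8, 17, 3] → sum 82
[20, 19, 8, 17, 3, 16] → sum 83
[19, 8, 17, 3, 16, 11] → sum 74
[8, 17, 3, 16, 11, 25] → sum 80
[17, 3, 16, 11, 25, 24] → sum 96
Largest of these is 101.

101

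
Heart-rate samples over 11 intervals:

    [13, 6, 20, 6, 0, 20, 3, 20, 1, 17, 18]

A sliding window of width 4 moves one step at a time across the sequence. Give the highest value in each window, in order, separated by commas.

[13, 6, 20, 6] → max 20
[6, 20, 6, 0] → max 20
[20, 6, 0, 20] → max 20
[6, 0, 20, 3] → max 20
[0, 20, 3, 20] → max 20
[20, 3, 20, 1] → max 20
[3, 20, 1, 17] → max 20
[20, 1, 17, 18] → max 20

20, 20, 20, 20, 20, 20, 20, 20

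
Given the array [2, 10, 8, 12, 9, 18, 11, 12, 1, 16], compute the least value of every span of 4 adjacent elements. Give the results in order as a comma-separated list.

2, 8, 8, 9, 9, 1, 1

2 10 8 12 → min 2
10 8 12 9 → min 8
8 12 9 18 → min 8
12 9 18 11 → min 9
9 18 11 12 → min 9
18 11 12 1 → min 1
11 12 1 16 → min 1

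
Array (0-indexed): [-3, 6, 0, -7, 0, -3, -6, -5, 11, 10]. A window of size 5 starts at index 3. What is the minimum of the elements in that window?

-7

Elements at indices 3..7: -7, 0, -3, -6, -5
min(-7, 0, -3, -6, -5) = -7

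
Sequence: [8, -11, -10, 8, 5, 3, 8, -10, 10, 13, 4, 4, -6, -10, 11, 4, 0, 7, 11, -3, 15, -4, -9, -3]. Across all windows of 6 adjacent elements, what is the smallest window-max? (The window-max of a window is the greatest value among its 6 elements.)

Window maxs for each of the 19 positions:
8 -11 -10 8 5 3 → max 8
-11 -10 8 5 3 8 → max 8
-10 8 5 3 8 -10 → max 8
8 5 3 8 -10 10 → max 10
5 3 8 -10 10 13 → max 13
3 8 -10 10 13 4 → max 13
8 -10 10 13 4 4 → max 13
-10 10 13 4 4 -6 → max 13
10 13 4 4 -6 -10 → max 13
13 4 4 -6 -10 11 → max 13
4 4 -6 -10 11 4 → max 11
4 -6 -10 11 4 0 → max 11
-6 -10 11 4 0 7 → max 11
-10 11 4 0 7 11 → max 11
11 4 0 7 11 -3 → max 11
4 0 7 11 -3 15 → max 15
0 7 11 -3 15 -4 → max 15
7 11 -3 15 -4 -9 → max 15
11 -3 15 -4 -9 -3 → max 15
Smallest of these is 8.

8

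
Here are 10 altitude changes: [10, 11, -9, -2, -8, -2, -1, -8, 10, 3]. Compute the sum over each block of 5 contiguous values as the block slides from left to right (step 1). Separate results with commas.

2, -10, -22, -21, -9, 2

Sliding a size-5 window across the 10 values:
(10, 11, -9, -2, -8) → sum 2
(11, -9, -2, -8, -2) → sum -10
(-9, -2, -8, -2, -1) → sum -22
(-2, -8, -2, -1, -8) → sum -21
(-8, -2, -1, -8, 10) → sum -9
(-2, -1, -8, 10, 3) → sum 2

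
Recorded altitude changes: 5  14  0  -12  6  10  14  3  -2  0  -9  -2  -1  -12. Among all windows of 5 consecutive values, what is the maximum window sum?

31

5 14 0 -12 6 → sum 13
14 0 -12 6 10 → sum 18
0 -12 6 10 14 → sum 18
-12 6 10 14 3 → sum 21
6 10 14 3 -2 → sum 31
10 14 3 -2 0 → sum 25
14 3 -2 0 -9 → sum 6
3 -2 0 -9 -2 → sum -10
-2 0 -9 -2 -1 → sum -14
0 -9 -2 -1 -12 → sum -24
Maximum of these is 31.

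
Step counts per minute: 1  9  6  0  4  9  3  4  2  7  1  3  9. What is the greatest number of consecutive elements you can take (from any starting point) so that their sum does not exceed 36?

[1] sum 1 len 1
[1, 9] sum 10 len 2
[1, 9, 6] sum 16 len 3
[1, 9, 6, 0] sum 16 len 4
[1, 9, 6, 0, 4] sum 20 len 5
[1, 9, 6, 0, 4, 9] sum 29 len 6
[1, 9, 6, 0, 4, 9, 3] sum 32 len 7
[1, 9, 6, 0, 4, 9, 3, 4] sum 36 len 8
[6, 0, 4, 9, 3, 4, 2] sum 28 len 7
[6, 0, 4, 9, 3, 4, 2, 7] sum 35 len 8
[6, 0, 4, 9, 3, 4, 2, 7, 1] sum 36 len 9
[0, 4, 9, 3, 4, 2, 7, 1, 3] sum 33 len 9
[3, 4, 2, 7, 1, 3, 9] sum 29 len 7
Longest length seen: 9.

9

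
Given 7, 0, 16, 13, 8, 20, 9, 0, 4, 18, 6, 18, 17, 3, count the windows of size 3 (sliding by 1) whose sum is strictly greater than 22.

10

7 0 16 → sum 23  > 22 ✓
0 16 13 → sum 29  > 22 ✓
16 13 8 → sum 37  > 22 ✓
13 8 20 → sum 41  > 22 ✓
8 20 9 → sum 37  > 22 ✓
20 9 0 → sum 29  > 22 ✓
9 0 4 → sum 13
0 4 18 → sum 22
4 18 6 → sum 28  > 22 ✓
18 6 18 → sum 42  > 22 ✓
6 18 17 → sum 41  > 22 ✓
18 17 3 → sum 38  > 22 ✓
10 windows satisfy the condition.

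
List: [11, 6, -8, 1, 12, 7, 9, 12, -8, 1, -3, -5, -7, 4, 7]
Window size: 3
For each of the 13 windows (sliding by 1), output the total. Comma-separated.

11 6 -8 → sum 9
6 -8 1 → sum -1
-8 1 12 → sum 5
1 12 7 → sum 20
12 7 9 → sum 28
7 9 12 → sum 28
9 12 -8 → sum 13
12 -8 1 → sum 5
-8 1 -3 → sum -10
1 -3 -5 → sum -7
-3 -5 -7 → sum -15
-5 -7 4 → sum -8
-7 4 7 → sum 4

9, -1, 5, 20, 28, 28, 13, 5, -10, -7, -15, -8, 4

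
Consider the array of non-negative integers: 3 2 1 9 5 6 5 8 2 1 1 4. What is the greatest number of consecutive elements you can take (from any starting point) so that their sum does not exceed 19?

5

Extend to the right; shrink from the left whenever the sum exceeds 19:
→ 3: sum 3, len 1
→ 2: sum 5, len 2
→ 1: sum 6, len 3
→ 9: sum 15, len 4
→ 5 (dropped 3): sum 17, len 4
→ 6 (dropped 2, 1, 9): sum 11, len 2
→ 5: sum 16, len 3
→ 8 (dropped 5): sum 19, len 3
→ 2 (dropped 6): sum 15, len 3
→ 1: sum 16, len 4
→ 1: sum 17, len 5
→ 4 (dropped 5): sum 16, len 5
Longest length seen: 5.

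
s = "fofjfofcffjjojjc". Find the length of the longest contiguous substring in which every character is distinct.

add f: [f] len 1
add o: [f, o] len 2
add f (repeat f, move left end past it): [o, f] len 2
add j: [o, f, j] len 3
add f (repeat f, move left end past it): [j, f] len 2
add o: [j, f, o] len 3
add f (repeat f, move left end past it): [o, f] len 2
add c: [o, f, c] len 3
add f (repeat f, move left end past it): [c, f] len 2
add f (repeat f, move left end past it): [f] len 1
add j: [f, j] len 2
add j (repeat j, move left end past it): [j] len 1
add o: [j, o] len 2
add j (repeat j, move left end past it): [o, j] len 2
add j (repeat j, move left end past it): [j] len 1
add c: [j, c] len 2
Longest all-distinct length: 3.

3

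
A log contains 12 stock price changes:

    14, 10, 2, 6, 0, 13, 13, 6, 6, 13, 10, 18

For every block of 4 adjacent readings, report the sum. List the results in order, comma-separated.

32, 18, 21, 32, 32, 38, 38, 35, 47

Sliding a size-4 window across the 12 values:
(14, 10, 2, 6) → sum 32
(10, 2, 6, 0) → sum 18
(2, 6, 0, 13) → sum 21
(6, 0, 13, 13) → sum 32
(0, 13, 13, 6) → sum 32
(13, 13, 6, 6) → sum 38
(13, 6, 6, 13) → sum 38
(6, 6, 13, 10) → sum 35
(6, 13, 10, 18) → sum 47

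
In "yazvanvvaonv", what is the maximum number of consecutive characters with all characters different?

add y: [y] len 1
add a: [y, a] len 2
add z: [y, a, z] len 3
add v: [y, a, z, v] len 4
add a (repeat a, move left end past it): [z, v, a] len 3
add n: [z, v, a, n] len 4
add v (repeat v, move left end past it): [a, n, v] len 3
add v (repeat v, move left end past it): [v] len 1
add a: [v, a] len 2
add o: [v, a, o] len 3
add n: [v, a, o, n] len 4
add v (repeat v, move left end past it): [a, o, n, v] len 4
Longest all-distinct length: 4.

4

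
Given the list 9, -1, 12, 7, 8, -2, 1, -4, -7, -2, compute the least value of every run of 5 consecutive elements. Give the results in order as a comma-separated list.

-1, -2, -2, -4, -7, -7

[9, -1, 12, 7, 8] → min -1
[-1, 12, 7, 8, -2] → min -2
[12, 7, 8, -2, 1] → min -2
[7, 8, -2, 1, -4] → min -4
[8, -2, 1, -4, -7] → min -7
[-2, 1, -4, -7, -2] → min -7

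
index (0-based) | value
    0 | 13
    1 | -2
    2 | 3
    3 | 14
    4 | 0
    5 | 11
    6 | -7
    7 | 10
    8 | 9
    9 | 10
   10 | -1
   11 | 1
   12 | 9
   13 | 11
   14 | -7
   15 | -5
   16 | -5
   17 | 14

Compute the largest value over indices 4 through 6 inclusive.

Elements at indices 4..6: 0, 11, -7
max(0, 11, -7) = 11

11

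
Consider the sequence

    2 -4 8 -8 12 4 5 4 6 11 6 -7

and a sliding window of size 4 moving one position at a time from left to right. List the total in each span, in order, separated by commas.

-2, 8, 16, 13, 25, 19, 26, 27, 16

(2, -4, 8, -8) → sum -2
(-4, 8, -8, 12) → sum 8
(8, -8, 12, 4) → sum 16
(-8, 12, 4, 5) → sum 13
(12, 4, 5, 4) → sum 25
(4, 5, 4, 6) → sum 19
(5, 4, 6, 11) → sum 26
(4, 6, 11, 6) → sum 27
(6, 11, 6, -7) → sum 16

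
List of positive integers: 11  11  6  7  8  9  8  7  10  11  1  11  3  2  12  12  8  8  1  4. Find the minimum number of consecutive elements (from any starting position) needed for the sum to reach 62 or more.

8

Extend right; whenever the sum reaches 62, record the length and shrink from the left:
add 11: running sum 11 < 62
add 11: running sum 22 < 62
add 6: running sum 28 < 62
add 7: running sum 35 < 62
add 8: running sum 43 < 62
add 9: running sum 52 < 62
add 8: running sum 60 < 62
end 7: [11, 11, 6, 7, 8, 9, 8, 7] sum 67, len 8
end 8: [11, 6, 7, 8, 9, 8, 7, 10] sum 66, len 8
end 9: [6, 7, 8, 9, 8, 7, 10, 11] sum 66, len 8
end 10: [6, 7, 8, 9, 8, 7, 10, 11, 1] sum 67, len 9
end 11: [8, 9, 8, 7, 10, 11, 1, 11] sum 65, len 8
end 12: [8, 9, 8, 7, 10, 11, 1, 11, 3] sum 68, len 9
end 13: [9, 8, 7, 10, 11, 1, 11, 3, 2] sum 62, len 9
end 14: [8, 7, 10, 11, 1, 11, 3, 2, 12] sum 65, len 9
end 15: [10, 11, 1, 11, 3, 2, 12, 12] sum 62, len 8
end 16: [10, 11, 1, 11, 3, 2, 12, 12, 8] sum 70, len 9
end 17: [11, 1, 11, 3, 2, 12, 12, 8, 8] sum 68, len 9
end 18: [11, 1, 11, 3, 2, 12, 12, 8, 8, 1] sum 69, len 10
end 19: [1, 11, 3, 2, 12, 12, 8, 8, 1, 4] sum 62, len 10
Shortest qualifying length: 8.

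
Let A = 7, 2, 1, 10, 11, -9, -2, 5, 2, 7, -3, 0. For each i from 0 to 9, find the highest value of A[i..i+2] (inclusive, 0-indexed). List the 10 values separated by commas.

7 2 1 → max 7
2 1 10 → max 10
1 10 11 → max 11
10 11 -9 → max 11
11 -9 -2 → max 11
-9 -2 5 → max 5
-2 5 2 → max 5
5 2 7 → max 7
2 7 -3 → max 7
7 -3 0 → max 7

7, 10, 11, 11, 11, 5, 5, 7, 7, 7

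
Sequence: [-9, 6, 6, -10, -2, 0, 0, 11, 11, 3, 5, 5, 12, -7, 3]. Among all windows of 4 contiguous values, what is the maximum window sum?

30

Window sums for each of the 12 positions:
(-9, 6, 6, -10) → sum -7
(6, 6, -10, -2) → sum 0
(6, -10, -2, 0) → sum -6
(-10, -2, 0, 0) → sum -12
(-2, 0, 0, 11) → sum 9
(0, 0, 11, 11) → sum 22
(0, 11, 11, 3) → sum 25
(11, 11, 3, 5) → sum 30
(11, 3, 5, 5) → sum 24
(3, 5, 5, 12) → sum 25
(5, 5, 12, -7) → sum 15
(5, 12, -7, 3) → sum 13
Maximum of these is 30.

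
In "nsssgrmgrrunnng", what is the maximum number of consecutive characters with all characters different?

add n: [n] len 1
add s: [n, s] len 2
add s (repeat s, move left end past it): [s] len 1
add s (repeat s, move left end past it): [s] len 1
add g: [s, g] len 2
add r: [s, g, r] len 3
add m: [s, g, r, m] len 4
add g (repeat g, move left end past it): [r, m, g] len 3
add r (repeat r, move left end past it): [m, g, r] len 3
add r (repeat r, move left end past it): [r] len 1
add u: [r, u] len 2
add n: [r, u, n] len 3
add n (repeat n, move left end past it): [n] len 1
add n (repeat n, move left end past it): [n] len 1
add g: [n, g] len 2
Longest all-distinct length: 4.

4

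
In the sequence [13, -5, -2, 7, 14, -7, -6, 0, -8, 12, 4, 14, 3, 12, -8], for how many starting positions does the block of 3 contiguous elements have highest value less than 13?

6

[13, -5, -2] → max 13
[-5, -2, 7] → max 7  < 13 ✓
[-2, 7, 14] → max 14
[7, 14, -7] → max 14
[14, -7, -6] → max 14
[-7, -6, 0] → max 0  < 13 ✓
[-6, 0, -8] → max 0  < 13 ✓
[0, -8, 12] → max 12  < 13 ✓
[-8, 12, 4] → max 12  < 13 ✓
[12, 4, 14] → max 14
[4, 14, 3] → max 14
[14, 3, 12] → max 14
[3, 12, -8] → max 12  < 13 ✓
6 windows satisfy the condition.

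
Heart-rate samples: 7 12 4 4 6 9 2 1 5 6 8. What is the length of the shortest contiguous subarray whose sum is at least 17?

add 7: running sum 7 < 17
add 12: shortest ending here [7, 12] sum 19, len 2
add 4: shortest ending here [7, 12, 4] sum 23, len 3
add 4: shortest ending here [12, 4, 4] sum 20, len 3
add 6: shortest ending here [12, 4, 4, 6] sum 26, len 4
add 9: shortest ending here [4, 6, 9] sum 19, len 3
add 2: shortest ending here [6, 9, 2] sum 17, len 3
add 1: shortest ending here [6, 9, 2, 1] sum 18, len 4
add 5: shortest ending here [9, 2, 1, 5] sum 17, len 4
add 6: shortest ending here [9, 2, 1, 5, 6] sum 23, len 5
add 8: shortest ending here [5, 6, 8] sum 19, len 3
Shortest qualifying length: 2.

2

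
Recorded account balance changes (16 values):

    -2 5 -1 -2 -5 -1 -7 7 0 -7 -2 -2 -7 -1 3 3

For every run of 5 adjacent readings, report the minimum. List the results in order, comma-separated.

-5, -5, -7, -7, -7, -7, -7, -7, -7, -7, -7, -7

[-2, 5, -1, -2, -5] → min -5
[5, -1, -2, -5, -1] → min -5
[-1, -2, -5, -1, -7] → min -7
[-2, -5, -1, -7, 7] → min -7
[-5, -1, -7, 7, 0] → min -7
[-1, -7, 7, 0, -7] → min -7
[-7, 7, 0, -7, -2] → min -7
[7, 0, -7, -2, -2] → min -7
[0, -7, -2, -2, -7] → min -7
[-7, -2, -2, -7, -1] → min -7
[-2, -2, -7, -1, 3] → min -7
[-2, -7, -1, 3, 3] → min -7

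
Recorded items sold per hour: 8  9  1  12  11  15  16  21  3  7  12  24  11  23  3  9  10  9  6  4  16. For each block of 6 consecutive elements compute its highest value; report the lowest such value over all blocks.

(8, 9, 1, 12, 11, 15) → max 15
(9, 1, 12, 11, 15, 16) → max 16
(1, 12, 11, 15, 16, 21) → max 21
(12, 11, 15, 16, 21, 3) → max 21
(11, 15, 16, 21, 3, 7) → max 21
(15, 16, 21, 3, 7, 12) → max 21
(16, 21, 3, 7, 12, 24) → max 24
(21, 3, 7, 12, 24, 11) → max 24
(3, 7, 12, 24, 11, 23) → max 24
(7, 12, 24, 11, 23, 3) → max 24
(12, 24, 11, 23, 3, 9) → max 24
(24, 11, 23, 3, 9, 10) → max 24
(11, 23, 3, 9, 10, 9) → max 23
(23, 3, 9, 10, 9, 6) → max 23
(3, 9, 10, 9, 6, 4) → max 10
(9, 10, 9, 6, 4, 16) → max 16
Lowest of these is 10.

10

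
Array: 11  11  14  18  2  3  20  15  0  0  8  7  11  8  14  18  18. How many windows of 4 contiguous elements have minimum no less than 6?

5

11 11 14 18 → min 11  ≥ 6 ✓
11 14 18 2 → min 2
14 18 2 3 → min 2
18 2 3 20 → min 2
2 3 20 15 → min 2
3 20 15 0 → min 0
20 15 0 0 → min 0
15 0 0 8 → min 0
0 0 8 7 → min 0
0 8 7 11 → min 0
8 7 11 8 → min 7  ≥ 6 ✓
7 11 8 14 → min 7  ≥ 6 ✓
11 8 14 18 → min 8  ≥ 6 ✓
8 14 18 18 → min 8  ≥ 6 ✓
5 windows satisfy the condition.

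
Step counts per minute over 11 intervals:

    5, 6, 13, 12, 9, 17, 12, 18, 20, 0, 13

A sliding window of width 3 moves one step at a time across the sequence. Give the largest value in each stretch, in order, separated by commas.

13, 13, 13, 17, 17, 18, 20, 20, 20

(5, 6, 13) → max 13
(6, 13, 12) → max 13
(13, 12, 9) → max 13
(12, 9, 17) → max 17
(9, 17, 12) → max 17
(17, 12, 18) → max 18
(12, 18, 20) → max 20
(18, 20, 0) → max 20
(20, 0, 13) → max 20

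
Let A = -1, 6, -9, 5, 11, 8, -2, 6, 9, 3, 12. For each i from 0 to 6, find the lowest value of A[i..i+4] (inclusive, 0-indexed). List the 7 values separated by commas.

[-1, 6, -9, 5, 11] → min -9
[6, -9, 5, 11, 8] → min -9
[-9, 5, 11, 8, -2] → min -9
[5, 11, 8, -2, 6] → min -2
[11, 8, -2, 6, 9] → min -2
[8, -2, 6, 9, 3] → min -2
[-2, 6, 9, 3, 12] → min -2

-9, -9, -9, -2, -2, -2, -2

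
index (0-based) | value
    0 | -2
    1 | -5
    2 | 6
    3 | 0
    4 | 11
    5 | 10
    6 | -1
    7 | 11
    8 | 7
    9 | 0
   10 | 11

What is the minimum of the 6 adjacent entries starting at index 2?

-1

Elements at indices 2..7: 6, 0, 11, 10, -1, 11
min(6, 0, 11, 10, -1, 11) = -1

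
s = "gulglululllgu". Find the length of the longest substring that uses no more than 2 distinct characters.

7

add g: window [g] (1 distinct), len 1
add u: window [g, u] (2 distinct), len 2
add l: window [u, l] (2 distinct), len 2
add g: window [l, g] (2 distinct), len 2
add l: window [l, g, l] (2 distinct), len 3
add u: window [l, u] (2 distinct), len 2
add l: window [l, u, l] (2 distinct), len 3
add u: window [l, u, l, u] (2 distinct), len 4
add l: window [l, u, l, u, l] (2 distinct), len 5
add l: window [l, u, l, u, l, l] (2 distinct), len 6
add l: window [l, u, l, u, l, l, l] (2 distinct), len 7
add g: window [l, l, l, g] (2 distinct), len 4
add u: window [g, u] (2 distinct), len 2
Longest length with ≤2 distinct: 7.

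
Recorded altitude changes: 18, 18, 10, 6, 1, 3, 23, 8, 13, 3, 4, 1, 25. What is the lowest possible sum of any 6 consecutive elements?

Window sums for each of the 8 positions:
[18, 18, 10, 6, 1, 3] → sum 56
[18, 10, 6, 1, 3, 23] → sum 61
[10, 6, 1, 3, 23, 8] → sum 51
[6, 1, 3, 23, 8, 13] → sum 54
[1, 3, 23, 8, 13, 3] → sum 51
[3, 23, 8, 13, 3, 4] → sum 54
[23, 8, 13, 3, 4, 1] → sum 52
[8, 13, 3, 4, 1, 25] → sum 54
Lowest of these is 51.

51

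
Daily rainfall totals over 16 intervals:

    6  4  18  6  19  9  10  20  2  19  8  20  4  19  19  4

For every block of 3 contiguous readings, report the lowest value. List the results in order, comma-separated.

Sliding a size-3 window across the 16 values:
(6, 4, 18) → min 4
(4, 18, 6) → min 4
(18, 6, 19) → min 6
(6, 19, 9) → min 6
(19, 9, 10) → min 9
(9, 10, 20) → min 9
(10, 20, 2) → min 2
(20, 2, 19) → min 2
(2, 19, 8) → min 2
(19, 8, 20) → min 8
(8, 20, 4) → min 4
(20, 4, 19) → min 4
(4, 19, 19) → min 4
(19, 19, 4) → min 4

4, 4, 6, 6, 9, 9, 2, 2, 2, 8, 4, 4, 4, 4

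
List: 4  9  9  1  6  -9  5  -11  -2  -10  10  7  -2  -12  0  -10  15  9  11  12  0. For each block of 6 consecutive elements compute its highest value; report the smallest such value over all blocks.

6

Window maxs for each of the 16 positions:
[4, 9, 9, 1, 6, -9] → max 9
[9, 9, 1, 6, -9, 5] → max 9
[9, 1, 6, -9, 5, -11] → max 9
[1, 6, -9, 5, -11, -2] → max 6
[6, -9, 5, -11, -2, -10] → max 6
[-9, 5, -11, -2, -10, 10] → max 10
[5, -11, -2, -10, 10, 7] → max 10
[-11, -2, -10, 10, 7, -2] → max 10
[-2, -10, 10, 7, -2, -12] → max 10
[-10, 10, 7, -2, -12, 0] → max 10
[10, 7, -2, -12, 0, -10] → max 10
[7, -2, -12, 0, -10, 15] → max 15
[-2, -12, 0, -10, 15, 9] → max 15
[-12, 0, -10, 15, 9, 11] → max 15
[0, -10, 15, 9, 11, 12] → max 15
[-10, 15, 9, 11, 12, 0] → max 15
Smallest of these is 6.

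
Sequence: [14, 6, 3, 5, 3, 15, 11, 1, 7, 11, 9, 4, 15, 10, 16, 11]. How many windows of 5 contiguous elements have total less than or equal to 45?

14 6 3 5 3 → sum 31  ≤ 45 ✓
6 3 5 3 15 → sum 32  ≤ 45 ✓
3 5 3 15 11 → sum 37  ≤ 45 ✓
5 3 15 11 1 → sum 35  ≤ 45 ✓
3 15 11 1 7 → sum 37  ≤ 45 ✓
15 11 1 7 11 → sum 45  ≤ 45 ✓
11 1 7 11 9 → sum 39  ≤ 45 ✓
1 7 11 9 4 → sum 32  ≤ 45 ✓
7 11 9 4 15 → sum 46
11 9 4 15 10 → sum 49
9 4 15 10 16 → sum 54
4 15 10 16 11 → sum 56
8 windows satisfy the condition.

8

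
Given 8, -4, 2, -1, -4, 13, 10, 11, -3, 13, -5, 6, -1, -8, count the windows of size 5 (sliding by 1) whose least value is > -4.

1

[8, -4, 2, -1, -4] → min -4
[-4, 2, -1, -4, 13] → min -4
[2, -1, -4, 13, 10] → min -4
[-1, -4, 13, 10, 11] → min -4
[-4, 13, 10, 11, -3] → min -4
[13, 10, 11, -3, 13] → min -3  > -4 ✓
[10, 11, -3, 13, -5] → min -5
[11, -3, 13, -5, 6] → min -5
[-3, 13, -5, 6, -1] → min -5
[13, -5, 6, -1, -8] → min -8
1 window satisfy the condition.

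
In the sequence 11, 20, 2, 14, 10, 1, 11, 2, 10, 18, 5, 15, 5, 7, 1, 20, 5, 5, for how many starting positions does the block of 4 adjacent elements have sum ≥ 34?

(11, 20, 2, 14) → sum 47  ≥ 34 ✓
(20, 2, 14, 10) → sum 46  ≥ 34 ✓
(2, 14, 10, 1) → sum 27
(14, 10, 1, 11) → sum 36  ≥ 34 ✓
(10, 1, 11, 2) → sum 24
(1, 11, 2, 10) → sum 24
(11, 2, 10, 18) → sum 41  ≥ 34 ✓
(2, 10, 18, 5) → sum 35  ≥ 34 ✓
(10, 18, 5, 15) → sum 48  ≥ 34 ✓
(18, 5, 15, 5) → sum 43  ≥ 34 ✓
(5, 15, 5, 7) → sum 32
(15, 5, 7, 1) → sum 28
(5, 7, 1, 20) → sum 33
(7, 1, 20, 5) → sum 33
(1, 20, 5, 5) → sum 31
7 windows satisfy the condition.

7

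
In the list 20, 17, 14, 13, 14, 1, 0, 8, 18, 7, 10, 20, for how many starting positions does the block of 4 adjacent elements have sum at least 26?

[20, 17, 14, 13] → sum 64  ≥ 26 ✓
[17, 14, 13, 14] → sum 58  ≥ 26 ✓
[14, 13, 14, 1] → sum 42  ≥ 26 ✓
[13, 14, 1, 0] → sum 28  ≥ 26 ✓
[14, 1, 0, 8] → sum 23
[1, 0, 8, 18] → sum 27  ≥ 26 ✓
[0, 8, 18, 7] → sum 33  ≥ 26 ✓
[8, 18, 7, 10] → sum 43  ≥ 26 ✓
[18, 7, 10, 20] → sum 55  ≥ 26 ✓
8 windows satisfy the condition.

8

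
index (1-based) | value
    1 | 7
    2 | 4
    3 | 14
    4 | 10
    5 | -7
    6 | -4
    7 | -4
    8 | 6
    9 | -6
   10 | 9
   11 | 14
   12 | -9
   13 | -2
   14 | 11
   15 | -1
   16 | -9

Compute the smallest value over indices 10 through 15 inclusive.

-9

Elements at indices 10..15: 9, 14, -9, -2, 11, -1
min(9, 14, -9, -2, 11, -1) = -9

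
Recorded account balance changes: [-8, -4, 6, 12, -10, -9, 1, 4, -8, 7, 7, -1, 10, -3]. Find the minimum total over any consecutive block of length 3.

-8 -4 6 → sum -6
-4 6 12 → sum 14
6 12 -10 → sum 8
12 -10 -9 → sum -7
-10 -9 1 → sum -18
-9 1 4 → sum -4
1 4 -8 → sum -3
4 -8 7 → sum 3
-8 7 7 → sum 6
7 7 -1 → sum 13
7 -1 10 → sum 16
-1 10 -3 → sum 6
Minimum of these is -18.

-18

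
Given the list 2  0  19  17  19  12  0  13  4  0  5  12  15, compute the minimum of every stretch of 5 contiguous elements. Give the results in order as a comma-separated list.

(2, 0, 19, 17, 19) → min 0
(0, 19, 17, 19, 12) → min 0
(19, 17, 19, 12, 0) → min 0
(17, 19, 12, 0, 13) → min 0
(19, 12, 0, 13, 4) → min 0
(12, 0, 13, 4, 0) → min 0
(0, 13, 4, 0, 5) → min 0
(13, 4, 0, 5, 12) → min 0
(4, 0, 5, 12, 15) → min 0

0, 0, 0, 0, 0, 0, 0, 0, 0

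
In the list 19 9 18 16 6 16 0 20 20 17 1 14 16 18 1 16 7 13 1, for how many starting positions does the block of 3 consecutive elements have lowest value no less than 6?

7

[19, 9, 18] → min 9  ≥ 6 ✓
[9, 18, 16] → min 9  ≥ 6 ✓
[18, 16, 6] → min 6  ≥ 6 ✓
[16, 6, 16] → min 6  ≥ 6 ✓
[6, 16, 0] → min 0
[16, 0, 20] → min 0
[0, 20, 20] → min 0
[20, 20, 17] → min 17  ≥ 6 ✓
[20, 17, 1] → min 1
[17, 1, 14] → min 1
[1, 14, 16] → min 1
[14, 16, 18] → min 14  ≥ 6 ✓
[16, 18, 1] → min 1
[18, 1, 16] → min 1
[1, 16, 7] → min 1
[16, 7, 13] → min 7  ≥ 6 ✓
[7, 13, 1] → min 1
7 windows satisfy the condition.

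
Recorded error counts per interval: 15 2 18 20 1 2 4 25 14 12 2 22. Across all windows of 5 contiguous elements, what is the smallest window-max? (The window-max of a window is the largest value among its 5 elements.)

Each size-5 window and its max:
(15, 2, 18, 20, 1) → max 20
(2, 18, 20, 1, 2) → max 20
(18, 20, 1, 2, 4) → max 20
(20, 1, 2, 4, 25) → max 25
(1, 2, 4, 25, 14) → max 25
(2, 4, 25, 14, 12) → max 25
(4, 25, 14, 12, 2) → max 25
(25, 14, 12, 2, 22) → max 25
Smallest of these is 20.

20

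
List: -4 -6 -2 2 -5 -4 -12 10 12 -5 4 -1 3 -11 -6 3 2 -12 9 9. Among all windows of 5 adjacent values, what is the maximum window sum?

[-4, -6, -2, 2, -5] → sum -15
[-6, -2, 2, -5, -4] → sum -15
[-2, 2, -5, -4, -12] → sum -21
[2, -5, -4, -12, 10] → sum -9
[-5, -4, -12, 10, 12] → sum 1
[-4, -12, 10, 12, -5] → sum 1
[-12, 10, 12, -5, 4] → sum 9
[10, 12, -5, 4, -1] → sum 20
[12, -5, 4, -1, 3] → sum 13
[-5, 4, -1, 3, -11] → sum -10
[4, -1, 3, -11, -6] → sum -11
[-1, 3, -11, -6, 3] → sum -12
[3, -11, -6, 3, 2] → sum -9
[-11, -6, 3, 2, -12] → sum -24
[-6, 3, 2, -12, 9] → sum -4
[3, 2, -12, 9, 9] → sum 11
Maximum of these is 20.

20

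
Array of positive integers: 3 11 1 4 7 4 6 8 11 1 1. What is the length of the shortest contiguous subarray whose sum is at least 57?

Extend right; whenever the sum reaches 57, record the length and shrink from the left:
add 3: running sum 3 < 57
add 11: running sum 14 < 57
add 1: running sum 15 < 57
add 4: running sum 19 < 57
add 7: running sum 26 < 57
add 4: running sum 30 < 57
add 6: running sum 36 < 57
add 8: running sum 44 < 57
add 11: running sum 55 < 57
add 1: running sum 56 < 57
end 10: [3, 11, 1, 4, 7, 4, 6, 8, 11, 1, 1] sum 57, len 11
Shortest qualifying length: 11.

11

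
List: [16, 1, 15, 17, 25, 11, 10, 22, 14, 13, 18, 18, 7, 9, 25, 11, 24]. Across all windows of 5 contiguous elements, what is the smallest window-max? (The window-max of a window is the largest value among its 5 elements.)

18

(16, 1, 15, 17, 25) → max 25
(1, 15, 17, 25, 11) → max 25
(15, 17, 25, 11, 10) → max 25
(17, 25, 11, 10, 22) → max 25
(25, 11, 10, 22, 14) → max 25
(11, 10, 22, 14, 13) → max 22
(10, 22, 14, 13, 18) → max 22
(22, 14, 13, 18, 18) → max 22
(14, 13, 18, 18, 7) → max 18
(13, 18, 18, 7, 9) → max 18
(18, 18, 7, 9, 25) → max 25
(18, 7, 9, 25, 11) → max 25
(7, 9, 25, 11, 24) → max 25
Smallest of these is 18.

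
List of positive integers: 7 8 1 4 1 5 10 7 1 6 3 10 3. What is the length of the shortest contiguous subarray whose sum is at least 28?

5

add 7: running sum 7 < 28
add 8: running sum 15 < 28
add 1: running sum 16 < 28
add 4: running sum 20 < 28
add 1: running sum 21 < 28
add 5: running sum 26 < 28
end 6: [8, 1, 4, 1, 5, 10] sum 29, len 6
end 7: [1, 4, 1, 5, 10, 7] sum 28, len 6
end 8: [4, 1, 5, 10, 7, 1] sum 28, len 6
end 9: [5, 10, 7, 1, 6] sum 29, len 5
end 10: [5, 10, 7, 1, 6, 3] sum 32, len 6
end 11: [10, 7, 1, 6, 3, 10] sum 37, len 6
end 12: [7, 1, 6, 3, 10, 3] sum 30, len 6
Shortest qualifying length: 5.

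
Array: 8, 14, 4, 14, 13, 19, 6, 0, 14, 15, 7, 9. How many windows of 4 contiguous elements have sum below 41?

5

8 14 4 14 → sum 40  < 41 ✓
14 4 14 13 → sum 45
4 14 13 19 → sum 50
14 13 19 6 → sum 52
13 19 6 0 → sum 38  < 41 ✓
19 6 0 14 → sum 39  < 41 ✓
6 0 14 15 → sum 35  < 41 ✓
0 14 15 7 → sum 36  < 41 ✓
14 15 7 9 → sum 45
5 windows satisfy the condition.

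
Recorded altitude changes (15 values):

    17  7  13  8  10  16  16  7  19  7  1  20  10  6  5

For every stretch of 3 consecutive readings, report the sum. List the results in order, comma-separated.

[17, 7, 13] → sum 37
[7, 13, 8] → sum 28
[13, 8, 10] → sum 31
[8, 10, 16] → sum 34
[10, 16, 16] → sum 42
[16, 16, 7] → sum 39
[16, 7, 19] → sum 42
[7, 19, 7] → sum 33
[19, 7, 1] → sum 27
[7, 1, 20] → sum 28
[1, 20, 10] → sum 31
[20, 10, 6] → sum 36
[10, 6, 5] → sum 21

37, 28, 31, 34, 42, 39, 42, 33, 27, 28, 31, 36, 21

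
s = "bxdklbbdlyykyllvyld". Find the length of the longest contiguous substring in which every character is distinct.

[b] len 1
[b, x] len 2
[b, x, d] len 3
[b, x, d, k] len 4
[b, x, d, k, l] len 5
[x, d, k, l, b] len 5
[b] len 1
[b, d] len 2
[b, d, l] len 3
[b, d, l, y] len 4
[y] len 1
[y, k] len 2
[k, y] len 2
[k, y, l] len 3
[l] len 1
[l, v] len 2
[l, v, y] len 3
[v, y, l] len 3
[v, y, l, d] len 4
Longest all-distinct length: 5.

5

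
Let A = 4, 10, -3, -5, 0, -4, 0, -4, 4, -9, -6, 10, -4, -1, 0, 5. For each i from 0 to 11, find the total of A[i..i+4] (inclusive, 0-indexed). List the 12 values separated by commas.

(4, 10, -3, -5, 0) → sum 6
(10, -3, -5, 0, -4) → sum -2
(-3, -5, 0, -4, 0) → sum -12
(-5, 0, -4, 0, -4) → sum -13
(0, -4, 0, -4, 4) → sum -4
(-4, 0, -4, 4, -9) → sum -13
(0, -4, 4, -9, -6) → sum -15
(-4, 4, -9, -6, 10) → sum -5
(4, -9, -6, 10, -4) → sum -5
(-9, -6, 10, -4, -1) → sum -10
(-6, 10, -4, -1, 0) → sum -1
(10, -4, -1, 0, 5) → sum 10

6, -2, -12, -13, -4, -13, -15, -5, -5, -10, -1, 10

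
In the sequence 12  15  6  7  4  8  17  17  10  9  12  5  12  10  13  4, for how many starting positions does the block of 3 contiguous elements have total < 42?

12

(12, 15, 6) → sum 33  < 42 ✓
(15, 6, 7) → sum 28  < 42 ✓
(6, 7, 4) → sum 17  < 42 ✓
(7, 4, 8) → sum 19  < 42 ✓
(4, 8, 17) → sum 29  < 42 ✓
(8, 17, 17) → sum 42
(17, 17, 10) → sum 44
(17, 10, 9) → sum 36  < 42 ✓
(10, 9, 12) → sum 31  < 42 ✓
(9, 12, 5) → sum 26  < 42 ✓
(12, 5, 12) → sum 29  < 42 ✓
(5, 12, 10) → sum 27  < 42 ✓
(12, 10, 13) → sum 35  < 42 ✓
(10, 13, 4) → sum 27  < 42 ✓
12 windows satisfy the condition.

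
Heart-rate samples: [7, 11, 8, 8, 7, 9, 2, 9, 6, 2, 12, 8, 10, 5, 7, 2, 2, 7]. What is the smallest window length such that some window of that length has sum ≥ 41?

5

Extend right; whenever the sum reaches 41, record the length and shrink from the left:
add 7: running sum 7 < 41
add 11: running sum 18 < 41
add 8: running sum 26 < 41
add 8: running sum 34 < 41
add 7: shortest ending here [7, 11, 8, 8, 7] sum 41, len 5
add 9: shortest ending here [11, 8, 8, 7, 9] sum 43, len 5
add 2: shortest ending here [11, 8, 8, 7, 9, 2] sum 45, len 6
add 9: shortest ending here [8, 8, 7, 9, 2, 9] sum 43, len 6
add 6: shortest ending here [8, 7, 9, 2, 9, 6] sum 41, len 6
add 2: shortest ending here [8, 7, 9, 2, 9, 6, 2] sum 43, len 7
add 12: shortest ending here [7, 9, 2, 9, 6, 2, 12] sum 47, len 7
add 8: shortest ending here [9, 2, 9, 6, 2, 12, 8] sum 48, len 7
add 10: shortest ending here [9, 6, 2, 12, 8, 10] sum 47, len 6
add 5: shortest ending here [6, 2, 12, 8, 10, 5] sum 43, len 6
add 7: shortest ending here [12, 8, 10, 5, 7] sum 42, len 5
add 2: shortest ending here [12, 8, 10, 5, 7, 2] sum 44, len 6
add 2: shortest ending here [12, 8, 10, 5, 7, 2, 2] sum 46, len 7
add 7: shortest ending here [8, 10, 5, 7, 2, 2, 7] sum 41, len 7
Shortest qualifying length: 5.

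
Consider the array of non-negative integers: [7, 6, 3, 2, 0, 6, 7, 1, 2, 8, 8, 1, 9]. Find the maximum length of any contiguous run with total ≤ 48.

11

Extend to the right; shrink from the left whenever the sum exceeds 48:
→ 7: sum 7, len 1
→ 6: sum 13, len 2
→ 3: sum 16, len 3
→ 2: sum 18, len 4
→ 0: sum 18, len 5
→ 6: sum 24, len 6
→ 7: sum 31, len 7
→ 1: sum 32, len 8
→ 2: sum 34, len 9
→ 8: sum 42, len 10
→ 8 (dropped 7): sum 43, len 10
→ 1: sum 44, len 11
→ 9 (dropped 6): sum 47, len 11
Longest length seen: 11.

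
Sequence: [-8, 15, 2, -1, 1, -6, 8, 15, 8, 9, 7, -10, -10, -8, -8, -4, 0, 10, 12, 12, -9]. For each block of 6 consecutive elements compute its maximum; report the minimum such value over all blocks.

0

-8 15 2 -1 1 -6 → max 15
15 2 -1 1 -6 8 → max 15
2 -1 1 -6 8 15 → max 15
-1 1 -6 8 15 8 → max 15
1 -6 8 15 8 9 → max 15
-6 8 15 8 9 7 → max 15
8 15 8 9 7 -10 → max 15
15 8 9 7 -10 -10 → max 15
8 9 7 -10 -10 -8 → max 9
9 7 -10 -10 -8 -8 → max 9
7 -10 -10 -8 -8 -4 → max 7
-10 -10 -8 -8 -4 0 → max 0
-10 -8 -8 -4 0 10 → max 10
-8 -8 -4 0 10 12 → max 12
-8 -4 0 10 12 12 → max 12
-4 0 10 12 12 -9 → max 12
Minimum of these is 0.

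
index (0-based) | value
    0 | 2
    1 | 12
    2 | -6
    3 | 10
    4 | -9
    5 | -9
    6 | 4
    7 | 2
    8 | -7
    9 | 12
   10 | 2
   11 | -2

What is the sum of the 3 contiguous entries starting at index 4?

Elements at indices 4..6: -9, -9, 4
sum(-9, -9, 4) = -14

-14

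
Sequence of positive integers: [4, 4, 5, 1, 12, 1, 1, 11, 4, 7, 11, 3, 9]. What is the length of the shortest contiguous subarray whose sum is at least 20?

3

Extend right; whenever the sum reaches 20, record the length and shrink from the left:
add 4: running sum 4 < 20
add 4: running sum 8 < 20
add 5: running sum 13 < 20
add 1: running sum 14 < 20
add 12: shortest ending here [4, 5, 1, 12] sum 22, len 4
add 1: shortest ending here [4, 5, 1, 12, 1] sum 23, len 5
add 1: shortest ending here [5, 1, 12, 1, 1] sum 20, len 5
add 11: shortest ending here [12, 1, 1, 11] sum 25, len 4
add 4: shortest ending here [12, 1, 1, 11, 4] sum 29, len 5
add 7: shortest ending here [11, 4, 7] sum 22, len 3
add 11: shortest ending here [4, 7, 11] sum 22, len 3
add 3: shortest ending here [7, 11, 3] sum 21, len 3
add 9: shortest ending here [11, 3, 9] sum 23, len 3
Shortest qualifying length: 3.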